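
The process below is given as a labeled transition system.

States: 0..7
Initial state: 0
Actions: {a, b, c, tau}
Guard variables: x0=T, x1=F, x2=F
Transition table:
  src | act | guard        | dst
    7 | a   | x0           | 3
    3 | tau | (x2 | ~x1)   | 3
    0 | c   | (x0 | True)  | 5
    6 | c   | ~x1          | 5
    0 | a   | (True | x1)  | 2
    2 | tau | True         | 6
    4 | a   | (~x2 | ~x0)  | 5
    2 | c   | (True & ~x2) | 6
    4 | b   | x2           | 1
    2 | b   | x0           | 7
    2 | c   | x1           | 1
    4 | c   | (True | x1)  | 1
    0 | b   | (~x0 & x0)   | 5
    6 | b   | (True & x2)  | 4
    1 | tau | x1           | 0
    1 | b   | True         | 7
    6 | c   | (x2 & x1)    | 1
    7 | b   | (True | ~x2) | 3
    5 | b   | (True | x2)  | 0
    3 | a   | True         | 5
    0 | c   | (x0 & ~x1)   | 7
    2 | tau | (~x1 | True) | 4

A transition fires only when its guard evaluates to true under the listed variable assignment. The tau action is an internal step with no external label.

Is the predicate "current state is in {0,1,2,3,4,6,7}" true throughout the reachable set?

Answer: INVARIANT VIOLATED at state 5

Trace:
Inv-set: {0,1,2,3,4,6,7}
R = {0,1,2,3,4,5,6,7}
  0: safe
  1: safe
  2: safe
  3: safe
  4: safe
  5: outside
  6: safe
  7: safe
counterexample path to 5: c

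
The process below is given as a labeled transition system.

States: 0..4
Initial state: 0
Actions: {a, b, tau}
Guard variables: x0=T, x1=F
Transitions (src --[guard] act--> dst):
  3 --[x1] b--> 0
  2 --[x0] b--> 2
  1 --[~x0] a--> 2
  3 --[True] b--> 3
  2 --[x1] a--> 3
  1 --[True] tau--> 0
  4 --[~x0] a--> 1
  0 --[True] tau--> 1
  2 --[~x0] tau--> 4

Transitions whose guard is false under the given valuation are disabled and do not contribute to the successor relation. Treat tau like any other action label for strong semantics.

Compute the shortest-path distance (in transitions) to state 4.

Layered search for 4:
  Layer 0: {0}
  Layer 1: {1}
4 never appears.

Answer: UNREACHABLE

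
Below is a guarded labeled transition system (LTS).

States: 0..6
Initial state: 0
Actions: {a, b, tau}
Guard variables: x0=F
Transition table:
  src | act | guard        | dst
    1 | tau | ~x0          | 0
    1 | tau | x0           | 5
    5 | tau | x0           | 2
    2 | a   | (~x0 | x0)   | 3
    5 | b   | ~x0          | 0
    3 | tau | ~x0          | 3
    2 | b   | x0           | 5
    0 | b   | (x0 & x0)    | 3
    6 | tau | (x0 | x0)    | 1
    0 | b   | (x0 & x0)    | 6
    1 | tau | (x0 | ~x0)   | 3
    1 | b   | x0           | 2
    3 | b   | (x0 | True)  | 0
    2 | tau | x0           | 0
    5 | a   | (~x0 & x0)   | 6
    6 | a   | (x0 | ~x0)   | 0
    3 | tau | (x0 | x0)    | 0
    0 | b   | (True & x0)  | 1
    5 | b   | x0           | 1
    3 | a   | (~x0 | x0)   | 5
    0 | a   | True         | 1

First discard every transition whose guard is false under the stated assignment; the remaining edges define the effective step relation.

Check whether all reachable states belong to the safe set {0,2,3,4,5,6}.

Answer: INVARIANT VIOLATED at state 1

Working:
Allowed set {0,2,3,4,5,6}
R = {0,1,3,5}
  0: safe
  1: VIOLATES
  3: safe
  5: safe
counterexample path to 1: a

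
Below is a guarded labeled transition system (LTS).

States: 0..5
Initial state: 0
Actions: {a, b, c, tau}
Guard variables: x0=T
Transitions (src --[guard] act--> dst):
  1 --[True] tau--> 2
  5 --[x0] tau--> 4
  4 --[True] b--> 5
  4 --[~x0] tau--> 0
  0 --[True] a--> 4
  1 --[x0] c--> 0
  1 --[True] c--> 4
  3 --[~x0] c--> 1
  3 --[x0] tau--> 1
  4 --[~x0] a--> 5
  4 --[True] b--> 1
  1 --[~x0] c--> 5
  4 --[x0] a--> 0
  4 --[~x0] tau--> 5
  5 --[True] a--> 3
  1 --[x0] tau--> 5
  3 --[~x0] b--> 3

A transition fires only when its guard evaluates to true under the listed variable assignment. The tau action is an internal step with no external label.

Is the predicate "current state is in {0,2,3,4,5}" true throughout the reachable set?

Inv-set: {0,2,3,4,5}
R = {0,1,2,3,4,5}
  0: safe
  1: VIOLATES
  2: safe
  3: safe
  4: safe
  5: safe
reach 1 via a·b — violates

Answer: INVARIANT VIOLATED at state 1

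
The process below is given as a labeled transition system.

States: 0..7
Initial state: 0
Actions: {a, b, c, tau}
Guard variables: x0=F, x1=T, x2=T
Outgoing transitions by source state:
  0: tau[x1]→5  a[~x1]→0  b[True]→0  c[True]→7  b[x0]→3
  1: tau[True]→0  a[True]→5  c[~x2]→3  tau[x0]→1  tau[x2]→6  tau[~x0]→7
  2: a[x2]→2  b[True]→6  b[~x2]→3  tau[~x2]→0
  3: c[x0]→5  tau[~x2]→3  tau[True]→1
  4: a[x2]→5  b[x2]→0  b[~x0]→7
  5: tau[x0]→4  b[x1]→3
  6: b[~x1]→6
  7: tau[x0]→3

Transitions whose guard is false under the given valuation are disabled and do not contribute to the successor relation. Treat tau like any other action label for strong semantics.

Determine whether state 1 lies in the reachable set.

14 transition(s) survive guard evaluation.
L0 = {0}
L1 = {5,7}  total {0,5,7}
L2 = {3}  total {0,3,5,7}
L3 = {1}  total {0,1,3,5,7}
L4 = {6}  total {0,1,3,5,6,7}
Reachable = {0,1,3,5,6,7}
Path to 1: tau·b·tau

Answer: REACHABLE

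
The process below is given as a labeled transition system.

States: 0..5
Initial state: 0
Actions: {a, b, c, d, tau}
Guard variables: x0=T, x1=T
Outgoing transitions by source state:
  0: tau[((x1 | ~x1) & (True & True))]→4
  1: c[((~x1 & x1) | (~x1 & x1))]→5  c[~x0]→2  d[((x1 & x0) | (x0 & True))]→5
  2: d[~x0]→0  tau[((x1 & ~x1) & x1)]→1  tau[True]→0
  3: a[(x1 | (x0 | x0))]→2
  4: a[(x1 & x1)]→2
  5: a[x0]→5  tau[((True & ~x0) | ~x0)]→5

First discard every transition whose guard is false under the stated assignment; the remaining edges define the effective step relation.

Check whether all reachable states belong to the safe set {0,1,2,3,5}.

Answer: INVARIANT VIOLATED at state 4

Analysis:
Safe = {0,1,2,3,5}
R = {0,2,4}
  0: ok
  2: ok
  4: outside
reach 4 via tau — violates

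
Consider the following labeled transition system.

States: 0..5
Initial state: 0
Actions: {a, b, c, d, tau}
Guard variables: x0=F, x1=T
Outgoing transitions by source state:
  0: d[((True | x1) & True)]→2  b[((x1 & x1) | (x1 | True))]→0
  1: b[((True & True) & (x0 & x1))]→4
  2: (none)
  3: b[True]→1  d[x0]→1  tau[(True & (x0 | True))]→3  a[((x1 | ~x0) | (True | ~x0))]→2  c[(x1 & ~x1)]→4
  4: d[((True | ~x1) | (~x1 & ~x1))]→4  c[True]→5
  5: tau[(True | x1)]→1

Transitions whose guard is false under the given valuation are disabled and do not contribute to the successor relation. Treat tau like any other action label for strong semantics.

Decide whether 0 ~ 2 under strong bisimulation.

Answer: NOT BISIMILAR

Working:
Compute ~ classes (split until stable):
  P[0] = {{0,1,2,3,4,5}}
  P[1] = {{0},{1,2},{3},{4},{5}}
5 equivalence class(es) (converged in 2)
0∈{0}, 2∈{1,2}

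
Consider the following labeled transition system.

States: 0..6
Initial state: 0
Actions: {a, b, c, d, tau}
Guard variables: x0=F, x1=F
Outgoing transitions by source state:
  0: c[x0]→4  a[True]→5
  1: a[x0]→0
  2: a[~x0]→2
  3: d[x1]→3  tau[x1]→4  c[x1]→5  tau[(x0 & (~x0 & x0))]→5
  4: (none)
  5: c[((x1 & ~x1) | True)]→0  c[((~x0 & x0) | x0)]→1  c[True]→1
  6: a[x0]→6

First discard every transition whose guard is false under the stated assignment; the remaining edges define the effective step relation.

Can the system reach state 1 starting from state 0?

Guard filter leaves 4 enabled edge(s).
L0 = {0}
L1 = {5}  now seen {0,5}
L2 = {1}  now seen {0,1,5}
R = {0,1,5}
trace reaching 1: a·c

Answer: REACHABLE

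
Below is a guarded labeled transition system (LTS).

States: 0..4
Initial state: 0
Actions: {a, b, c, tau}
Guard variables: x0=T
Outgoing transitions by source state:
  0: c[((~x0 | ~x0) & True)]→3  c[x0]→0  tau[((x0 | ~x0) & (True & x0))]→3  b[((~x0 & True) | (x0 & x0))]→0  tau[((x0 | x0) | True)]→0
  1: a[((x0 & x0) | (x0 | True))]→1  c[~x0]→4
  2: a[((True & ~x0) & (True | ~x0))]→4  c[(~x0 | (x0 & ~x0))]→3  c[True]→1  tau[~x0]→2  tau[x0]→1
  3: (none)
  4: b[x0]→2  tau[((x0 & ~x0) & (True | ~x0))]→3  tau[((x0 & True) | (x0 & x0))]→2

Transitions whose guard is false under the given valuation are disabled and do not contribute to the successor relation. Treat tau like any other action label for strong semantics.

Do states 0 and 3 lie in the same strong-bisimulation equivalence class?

Answer: NOT BISIMILAR

Trace:
Compute ~ classes (split until stable):
  P[0] = {{0,1,2,3,4}}
  P[1] = {{0},{1},{2},{3},{4}}
Fixed point at round 2; 5 class(es).
[0]={0}  [3]={3}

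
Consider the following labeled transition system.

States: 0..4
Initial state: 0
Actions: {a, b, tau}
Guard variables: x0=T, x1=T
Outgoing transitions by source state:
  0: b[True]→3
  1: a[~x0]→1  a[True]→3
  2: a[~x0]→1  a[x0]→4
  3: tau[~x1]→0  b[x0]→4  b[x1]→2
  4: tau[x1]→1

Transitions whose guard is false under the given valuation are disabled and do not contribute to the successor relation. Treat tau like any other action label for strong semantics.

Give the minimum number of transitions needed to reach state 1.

BFS to 1:
  L0 = {0}
  L1 = {3}
  L2 = {2,4}
  L3 = {1}
first hit 1 at d=3 via b·b·tau

Answer: 3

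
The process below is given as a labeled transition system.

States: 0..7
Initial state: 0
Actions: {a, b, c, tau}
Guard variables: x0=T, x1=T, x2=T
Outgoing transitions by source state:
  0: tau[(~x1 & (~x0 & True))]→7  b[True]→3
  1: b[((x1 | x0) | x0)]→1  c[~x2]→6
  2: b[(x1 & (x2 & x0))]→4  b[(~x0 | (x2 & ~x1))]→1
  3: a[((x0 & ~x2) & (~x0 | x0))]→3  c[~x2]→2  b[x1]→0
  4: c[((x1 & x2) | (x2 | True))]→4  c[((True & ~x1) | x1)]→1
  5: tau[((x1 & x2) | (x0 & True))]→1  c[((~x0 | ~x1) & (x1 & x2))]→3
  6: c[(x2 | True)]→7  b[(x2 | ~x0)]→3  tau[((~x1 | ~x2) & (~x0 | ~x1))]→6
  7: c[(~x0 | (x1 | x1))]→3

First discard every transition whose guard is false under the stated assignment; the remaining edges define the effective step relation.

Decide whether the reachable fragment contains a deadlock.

Reach set: {0,3}
  0: b→3  [1 exit(s)]
  3: b→0  [1 exit(s)]

Answer: DEADLOCK-FREE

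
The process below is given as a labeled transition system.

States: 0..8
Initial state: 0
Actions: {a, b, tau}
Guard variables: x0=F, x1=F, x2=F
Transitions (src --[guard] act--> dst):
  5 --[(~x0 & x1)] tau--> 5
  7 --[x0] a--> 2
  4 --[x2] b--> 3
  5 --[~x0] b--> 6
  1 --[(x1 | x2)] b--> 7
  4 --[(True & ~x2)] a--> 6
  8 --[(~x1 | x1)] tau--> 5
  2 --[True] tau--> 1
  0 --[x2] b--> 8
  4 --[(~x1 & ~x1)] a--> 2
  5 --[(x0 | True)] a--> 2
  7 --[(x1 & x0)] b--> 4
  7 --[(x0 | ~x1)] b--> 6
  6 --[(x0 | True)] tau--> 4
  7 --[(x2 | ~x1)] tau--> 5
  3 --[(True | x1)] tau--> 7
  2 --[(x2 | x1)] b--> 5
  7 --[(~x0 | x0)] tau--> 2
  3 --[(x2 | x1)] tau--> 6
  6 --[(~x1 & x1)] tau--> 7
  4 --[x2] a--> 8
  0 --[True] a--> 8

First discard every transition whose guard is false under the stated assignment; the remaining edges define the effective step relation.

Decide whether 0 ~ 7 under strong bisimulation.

Answer: NOT BISIMILAR

Analysis:
Compute ~ classes (split until stable):
  round 0: {{0,1,2,3,4,5,6,7,8}}
  round 1: {{0,4},{1},{2,3,6,8},{5},{7}}
  round 2: {{0,4},{1},{2},{3},{5},{6},{7},{8}}
  round 3: {{0},{1},{2},{3},{4},{5},{6},{7},{8}}
9 equivalence class(es) (converged in 4)
class of 0: {0}; class of 7: {7}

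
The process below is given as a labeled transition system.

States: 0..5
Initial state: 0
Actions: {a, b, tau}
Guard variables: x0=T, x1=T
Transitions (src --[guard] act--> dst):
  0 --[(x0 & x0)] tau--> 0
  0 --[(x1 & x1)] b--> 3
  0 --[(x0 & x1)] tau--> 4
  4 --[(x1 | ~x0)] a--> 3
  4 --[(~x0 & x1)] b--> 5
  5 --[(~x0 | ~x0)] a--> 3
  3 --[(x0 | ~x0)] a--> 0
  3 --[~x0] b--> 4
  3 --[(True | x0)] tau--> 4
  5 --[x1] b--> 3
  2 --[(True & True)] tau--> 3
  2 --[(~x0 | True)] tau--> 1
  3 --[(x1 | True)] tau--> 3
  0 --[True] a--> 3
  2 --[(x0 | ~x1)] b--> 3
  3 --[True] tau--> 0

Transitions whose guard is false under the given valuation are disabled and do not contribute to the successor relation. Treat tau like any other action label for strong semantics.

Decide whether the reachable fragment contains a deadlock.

Answer: DEADLOCK-FREE

Analysis:
R = {0,3,4}
  0: a→3  b→3  tau→0  tau→4  [4 out]
  3: a→0  tau→0  tau→3  tau→4  [4 out]
  4: a→3  [1 out]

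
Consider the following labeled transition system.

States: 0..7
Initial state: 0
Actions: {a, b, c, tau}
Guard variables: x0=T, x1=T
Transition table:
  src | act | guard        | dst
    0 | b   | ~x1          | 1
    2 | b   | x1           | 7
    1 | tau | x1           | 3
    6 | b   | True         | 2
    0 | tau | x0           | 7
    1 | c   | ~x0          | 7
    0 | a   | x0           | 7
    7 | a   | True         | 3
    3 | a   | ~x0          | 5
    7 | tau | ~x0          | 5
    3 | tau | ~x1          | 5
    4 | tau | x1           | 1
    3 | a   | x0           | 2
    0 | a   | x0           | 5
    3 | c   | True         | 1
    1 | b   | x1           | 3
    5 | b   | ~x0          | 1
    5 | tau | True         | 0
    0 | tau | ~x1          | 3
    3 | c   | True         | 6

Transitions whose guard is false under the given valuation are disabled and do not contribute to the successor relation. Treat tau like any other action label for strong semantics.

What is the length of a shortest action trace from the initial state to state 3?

Answer: 2

Working:
Layered search for 3:
  L0 = {0}
  L1 = {5,7}
  L2 = {3}
depth(3)=2, e.g. a·a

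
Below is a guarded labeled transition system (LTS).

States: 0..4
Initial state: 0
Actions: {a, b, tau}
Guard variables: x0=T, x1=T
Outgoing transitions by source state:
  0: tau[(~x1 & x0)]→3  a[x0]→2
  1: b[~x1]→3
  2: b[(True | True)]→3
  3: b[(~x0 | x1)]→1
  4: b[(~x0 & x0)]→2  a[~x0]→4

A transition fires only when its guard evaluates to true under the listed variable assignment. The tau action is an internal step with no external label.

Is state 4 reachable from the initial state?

Guard filter leaves 3 enabled edge(s).
L0 = {0}
L1 = {2}  cumulative {0,2}
L2 = {3}  cumulative {0,2,3}
L3 = {1}  cumulative {0,1,2,3}
R = {0,1,2,3}

Answer: UNREACHABLE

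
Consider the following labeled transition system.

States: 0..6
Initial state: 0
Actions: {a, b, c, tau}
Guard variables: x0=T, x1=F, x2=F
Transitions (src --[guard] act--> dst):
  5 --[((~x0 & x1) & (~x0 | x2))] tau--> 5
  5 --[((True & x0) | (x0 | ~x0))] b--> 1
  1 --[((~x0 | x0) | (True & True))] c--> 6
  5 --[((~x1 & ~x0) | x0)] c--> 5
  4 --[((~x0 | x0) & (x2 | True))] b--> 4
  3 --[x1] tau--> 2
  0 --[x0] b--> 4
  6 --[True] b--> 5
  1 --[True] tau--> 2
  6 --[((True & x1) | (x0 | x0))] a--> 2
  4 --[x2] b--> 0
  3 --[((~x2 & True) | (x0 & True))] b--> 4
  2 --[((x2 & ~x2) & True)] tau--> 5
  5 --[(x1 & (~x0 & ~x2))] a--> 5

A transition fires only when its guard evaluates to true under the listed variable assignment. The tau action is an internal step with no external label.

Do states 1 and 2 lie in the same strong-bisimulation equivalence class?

Answer: NOT BISIMILAR

Analysis:
Refine partition for ~:
  round 0: {{0,1,2,3,4,5,6}}
  round 1: {{0,3,4},{1},{2},{5},{6}}
Fixed point at round 2; 5 class(es).
1∈{1}, 2∈{2}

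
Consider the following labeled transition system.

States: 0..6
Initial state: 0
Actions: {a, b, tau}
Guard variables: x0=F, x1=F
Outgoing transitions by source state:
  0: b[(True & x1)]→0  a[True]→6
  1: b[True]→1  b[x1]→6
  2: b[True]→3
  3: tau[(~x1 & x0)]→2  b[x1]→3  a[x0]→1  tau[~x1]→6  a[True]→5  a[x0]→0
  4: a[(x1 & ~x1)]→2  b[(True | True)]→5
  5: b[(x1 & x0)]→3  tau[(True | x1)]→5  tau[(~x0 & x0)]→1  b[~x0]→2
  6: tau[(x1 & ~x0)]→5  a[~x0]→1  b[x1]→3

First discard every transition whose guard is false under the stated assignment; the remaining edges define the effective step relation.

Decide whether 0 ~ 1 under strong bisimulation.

Answer: NOT BISIMILAR

Analysis:
Bisimulation quotient by refinement:
  π0 = {{0,1,2,3,4,5,6}}
  π1 = {{0,6},{1,2,4},{3},{5}}
  π2 = {{0},{1},{2},{3},{4},{5},{6}}
Fixed point at round 3; 7 class(es).
[0]={0}  [1]={1}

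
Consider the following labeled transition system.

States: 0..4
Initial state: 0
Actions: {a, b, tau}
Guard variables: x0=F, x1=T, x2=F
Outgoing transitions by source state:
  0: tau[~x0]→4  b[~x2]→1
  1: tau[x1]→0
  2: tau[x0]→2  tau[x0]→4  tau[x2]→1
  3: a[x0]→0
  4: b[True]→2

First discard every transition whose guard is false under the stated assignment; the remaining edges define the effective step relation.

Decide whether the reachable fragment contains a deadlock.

Answer: DEADLOCK at state 2

Trace:
Reachable = {0,1,2,4}
  0: b→1  tau→4  [deg 2]
  1: tau→0  [deg 1]
  2: ∅  [deadlock]
  4: b→2  [deg 1]
witness 2: tau·b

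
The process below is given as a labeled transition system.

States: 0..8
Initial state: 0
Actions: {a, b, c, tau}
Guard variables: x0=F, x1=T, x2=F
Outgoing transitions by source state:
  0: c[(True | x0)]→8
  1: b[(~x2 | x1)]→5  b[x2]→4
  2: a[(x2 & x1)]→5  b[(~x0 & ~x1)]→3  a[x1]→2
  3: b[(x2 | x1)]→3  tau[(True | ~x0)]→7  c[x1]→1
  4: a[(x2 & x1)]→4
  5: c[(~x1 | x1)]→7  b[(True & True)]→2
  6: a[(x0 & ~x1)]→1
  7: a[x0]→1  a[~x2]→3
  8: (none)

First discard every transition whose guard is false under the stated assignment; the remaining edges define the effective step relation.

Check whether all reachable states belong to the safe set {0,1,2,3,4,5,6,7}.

Answer: INVARIANT VIOLATED at state 8

Working:
Inv-set: {0,1,2,3,4,5,6,7}
R = {0,8}
  0: ok
  8: outside
witness against invariant: c → 8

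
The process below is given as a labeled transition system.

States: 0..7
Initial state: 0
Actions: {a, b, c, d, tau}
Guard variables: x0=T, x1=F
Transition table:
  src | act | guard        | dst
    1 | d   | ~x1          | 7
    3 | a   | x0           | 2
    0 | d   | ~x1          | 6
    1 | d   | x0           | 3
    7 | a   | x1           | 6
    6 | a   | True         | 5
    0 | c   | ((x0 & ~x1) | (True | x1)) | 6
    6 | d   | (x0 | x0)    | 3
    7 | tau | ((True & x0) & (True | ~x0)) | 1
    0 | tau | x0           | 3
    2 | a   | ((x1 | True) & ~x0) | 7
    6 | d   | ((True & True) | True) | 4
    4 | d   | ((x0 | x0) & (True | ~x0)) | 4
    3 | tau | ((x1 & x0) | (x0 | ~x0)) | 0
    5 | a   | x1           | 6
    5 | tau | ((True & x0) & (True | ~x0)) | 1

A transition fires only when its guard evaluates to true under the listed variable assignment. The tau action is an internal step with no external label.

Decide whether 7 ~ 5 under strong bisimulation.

Bisimulation quotient by refinement:
  π0 = {{0,1,2,3,4,5,6,7}}
  π1 = {{0},{1,4},{2},{3},{5,7},{6}}
  π2 = {{0},{1},{2},{3},{4},{5,7},{6}}
Fixed point at round 3; 7 class(es).
[7]={5,7}  [5]={5,7}

Answer: BISIMILAR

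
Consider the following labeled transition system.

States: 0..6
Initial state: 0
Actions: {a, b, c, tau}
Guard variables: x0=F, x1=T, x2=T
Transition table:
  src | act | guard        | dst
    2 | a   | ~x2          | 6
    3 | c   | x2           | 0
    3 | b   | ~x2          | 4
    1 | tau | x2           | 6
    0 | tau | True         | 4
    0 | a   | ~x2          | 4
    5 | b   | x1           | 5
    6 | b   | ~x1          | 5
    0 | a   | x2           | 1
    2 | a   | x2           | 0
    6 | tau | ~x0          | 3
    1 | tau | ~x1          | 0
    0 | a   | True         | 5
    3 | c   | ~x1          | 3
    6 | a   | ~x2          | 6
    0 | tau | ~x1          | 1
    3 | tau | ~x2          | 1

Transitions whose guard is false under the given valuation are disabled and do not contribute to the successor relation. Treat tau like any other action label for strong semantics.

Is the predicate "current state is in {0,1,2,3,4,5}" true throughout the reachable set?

Answer: INVARIANT VIOLATED at state 6

Analysis:
Allowed set {0,1,2,3,4,5}
Reach set: {0,1,3,4,5,6}
  0: ✓
  1: ✓
  3: ✓
  4: ✓
  5: ✓
  6: outside
witness against invariant: a·tau → 6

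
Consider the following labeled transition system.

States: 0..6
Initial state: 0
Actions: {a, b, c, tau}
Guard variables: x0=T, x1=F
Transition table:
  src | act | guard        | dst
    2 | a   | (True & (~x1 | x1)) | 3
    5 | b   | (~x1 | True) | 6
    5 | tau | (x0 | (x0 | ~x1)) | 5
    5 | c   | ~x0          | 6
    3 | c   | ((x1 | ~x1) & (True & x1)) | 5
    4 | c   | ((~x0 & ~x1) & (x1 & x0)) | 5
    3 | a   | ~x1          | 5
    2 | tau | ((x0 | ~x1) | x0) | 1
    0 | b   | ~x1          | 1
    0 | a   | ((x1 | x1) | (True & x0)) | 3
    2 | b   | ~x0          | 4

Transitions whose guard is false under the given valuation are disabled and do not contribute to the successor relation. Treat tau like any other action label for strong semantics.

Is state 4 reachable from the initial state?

Guard filter leaves 7 enabled edge(s).
L0 = {0}
L1 = {1,3}  total {0,1,3}
L2 = {5}  total {0,1,3,5}
L3 = {6}  total {0,1,3,5,6}
Reachable = {0,1,3,5,6}

Answer: UNREACHABLE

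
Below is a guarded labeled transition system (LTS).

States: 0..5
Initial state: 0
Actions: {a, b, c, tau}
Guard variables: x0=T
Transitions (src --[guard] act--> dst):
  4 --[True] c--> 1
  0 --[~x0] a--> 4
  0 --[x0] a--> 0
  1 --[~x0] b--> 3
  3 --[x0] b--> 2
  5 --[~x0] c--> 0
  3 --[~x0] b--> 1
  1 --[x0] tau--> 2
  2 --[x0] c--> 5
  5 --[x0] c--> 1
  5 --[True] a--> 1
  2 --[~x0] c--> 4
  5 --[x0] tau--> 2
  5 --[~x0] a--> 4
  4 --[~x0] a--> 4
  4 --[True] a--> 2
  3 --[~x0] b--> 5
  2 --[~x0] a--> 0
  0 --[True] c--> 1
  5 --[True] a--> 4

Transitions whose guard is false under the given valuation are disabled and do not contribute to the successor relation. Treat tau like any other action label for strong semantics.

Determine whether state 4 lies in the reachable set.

Guard filter leaves 11 enabled edge(s).
L0 = {0}
L1 = {1}  cumulative {0,1}
L2 = {2}  cumulative {0,1,2}
L3 = {5}  cumulative {0,1,2,5}
L4 = {4}  cumulative {0,1,2,4,5}
Reach set: {0,1,2,4,5}
witness 4: c·tau·c·a

Answer: REACHABLE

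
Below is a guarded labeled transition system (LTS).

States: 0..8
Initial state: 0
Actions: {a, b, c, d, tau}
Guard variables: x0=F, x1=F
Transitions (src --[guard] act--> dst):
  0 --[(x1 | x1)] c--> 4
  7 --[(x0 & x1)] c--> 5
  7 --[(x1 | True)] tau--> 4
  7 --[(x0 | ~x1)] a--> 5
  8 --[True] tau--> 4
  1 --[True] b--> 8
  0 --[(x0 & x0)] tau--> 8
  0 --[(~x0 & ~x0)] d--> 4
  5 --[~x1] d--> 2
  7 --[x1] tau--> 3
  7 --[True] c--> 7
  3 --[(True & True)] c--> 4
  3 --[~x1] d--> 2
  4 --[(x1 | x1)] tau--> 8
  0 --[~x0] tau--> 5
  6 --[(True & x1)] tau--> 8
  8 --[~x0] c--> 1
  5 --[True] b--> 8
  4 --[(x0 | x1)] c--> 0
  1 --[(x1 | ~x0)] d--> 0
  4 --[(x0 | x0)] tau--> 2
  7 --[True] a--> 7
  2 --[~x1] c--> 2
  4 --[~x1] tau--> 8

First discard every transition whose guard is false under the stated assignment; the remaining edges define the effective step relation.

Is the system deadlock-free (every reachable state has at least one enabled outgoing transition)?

Answer: DEADLOCK-FREE

Working:
Reach set: {0,1,2,4,5,8}
  0: d→4  tau→5  [deg 2]
  1: b→8  d→0  [deg 2]
  2: c→2  [deg 1]
  4: tau→8  [deg 1]
  5: b→8  d→2  [deg 2]
  8: c→1  tau→4  [deg 2]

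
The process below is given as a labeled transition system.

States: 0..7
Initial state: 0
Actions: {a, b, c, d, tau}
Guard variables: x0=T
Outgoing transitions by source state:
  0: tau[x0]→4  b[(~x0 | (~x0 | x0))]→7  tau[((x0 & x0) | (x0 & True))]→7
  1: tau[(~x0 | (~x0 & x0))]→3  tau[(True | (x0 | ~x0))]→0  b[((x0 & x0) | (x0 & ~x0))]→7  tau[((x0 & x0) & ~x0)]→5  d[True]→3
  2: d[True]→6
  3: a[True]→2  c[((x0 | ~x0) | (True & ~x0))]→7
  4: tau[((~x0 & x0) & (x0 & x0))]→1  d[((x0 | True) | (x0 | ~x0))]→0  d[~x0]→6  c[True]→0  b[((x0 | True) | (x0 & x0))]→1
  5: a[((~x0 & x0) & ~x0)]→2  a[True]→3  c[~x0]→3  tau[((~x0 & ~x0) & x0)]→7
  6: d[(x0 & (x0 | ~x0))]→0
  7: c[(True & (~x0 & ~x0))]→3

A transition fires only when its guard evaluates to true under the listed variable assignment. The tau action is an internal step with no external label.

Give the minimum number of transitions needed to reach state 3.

Breadth-first toward 3:
  L0 = {0}
  L1 = {4,7}
  L2 = {1}
  L3 = {3}
first hit 3 at d=3 via tau·b·d

Answer: 3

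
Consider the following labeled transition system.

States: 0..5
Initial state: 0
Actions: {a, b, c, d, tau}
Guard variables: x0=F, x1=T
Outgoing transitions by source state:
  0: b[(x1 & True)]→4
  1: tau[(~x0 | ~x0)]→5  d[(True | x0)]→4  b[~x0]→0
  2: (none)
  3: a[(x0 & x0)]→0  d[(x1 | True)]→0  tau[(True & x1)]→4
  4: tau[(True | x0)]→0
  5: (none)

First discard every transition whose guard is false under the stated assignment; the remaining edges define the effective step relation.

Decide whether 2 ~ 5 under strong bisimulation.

Refine partition for ~:
  π0 = {{0,1,2,3,4,5}}
  π1 = {{0},{1},{2,5},{3},{4}}
5 equivalence class(es) (converged in 2)
2∈{2,5}, 5∈{2,5}

Answer: BISIMILAR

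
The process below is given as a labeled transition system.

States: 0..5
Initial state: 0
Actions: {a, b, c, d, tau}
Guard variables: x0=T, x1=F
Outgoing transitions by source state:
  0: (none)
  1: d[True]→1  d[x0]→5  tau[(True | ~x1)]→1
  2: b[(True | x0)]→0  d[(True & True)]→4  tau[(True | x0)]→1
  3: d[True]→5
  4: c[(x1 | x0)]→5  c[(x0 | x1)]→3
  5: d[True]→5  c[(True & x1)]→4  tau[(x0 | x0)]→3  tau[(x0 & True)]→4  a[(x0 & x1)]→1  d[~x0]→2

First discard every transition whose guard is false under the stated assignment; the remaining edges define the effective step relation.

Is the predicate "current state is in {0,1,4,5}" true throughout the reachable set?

Safe = {0,1,4,5}
Reachable = {0}
  0: ok

Answer: INVARIANT HOLDS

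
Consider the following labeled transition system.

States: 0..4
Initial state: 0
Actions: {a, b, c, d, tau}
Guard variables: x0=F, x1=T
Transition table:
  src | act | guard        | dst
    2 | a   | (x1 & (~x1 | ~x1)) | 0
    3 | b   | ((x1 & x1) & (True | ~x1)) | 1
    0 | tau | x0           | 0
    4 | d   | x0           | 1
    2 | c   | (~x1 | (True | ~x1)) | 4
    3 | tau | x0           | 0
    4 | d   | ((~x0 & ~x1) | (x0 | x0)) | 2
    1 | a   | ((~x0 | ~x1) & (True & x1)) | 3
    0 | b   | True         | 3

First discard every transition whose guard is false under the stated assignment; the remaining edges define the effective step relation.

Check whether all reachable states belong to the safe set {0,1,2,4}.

Safe = {0,1,2,4}
R = {0,1,3}
  0: ok
  1: ok
  3: ✗ unsafe
counterexample path to 3: b

Answer: INVARIANT VIOLATED at state 3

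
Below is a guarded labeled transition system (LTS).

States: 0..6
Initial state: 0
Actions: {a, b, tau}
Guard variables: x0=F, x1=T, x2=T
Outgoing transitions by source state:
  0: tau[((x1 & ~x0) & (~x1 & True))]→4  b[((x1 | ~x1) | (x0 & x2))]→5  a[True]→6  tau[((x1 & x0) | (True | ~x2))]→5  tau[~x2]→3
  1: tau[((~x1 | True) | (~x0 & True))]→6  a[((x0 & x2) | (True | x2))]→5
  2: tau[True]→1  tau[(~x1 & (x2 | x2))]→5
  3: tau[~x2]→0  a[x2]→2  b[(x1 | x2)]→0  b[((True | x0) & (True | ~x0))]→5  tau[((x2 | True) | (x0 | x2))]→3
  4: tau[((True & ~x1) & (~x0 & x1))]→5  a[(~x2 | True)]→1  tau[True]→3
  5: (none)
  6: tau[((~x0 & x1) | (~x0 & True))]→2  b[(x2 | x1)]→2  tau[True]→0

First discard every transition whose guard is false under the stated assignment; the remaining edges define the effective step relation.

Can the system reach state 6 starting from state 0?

Answer: REACHABLE

Working:
After dropping false guards: 15 live edges.
L0 = {0}
L1 = {5,6}  cumulative {0,5,6}
L2 = {2}  cumulative {0,2,5,6}
L3 = {1}  cumulative {0,1,2,5,6}
Reachable = {0,1,2,5,6}
witness 6: a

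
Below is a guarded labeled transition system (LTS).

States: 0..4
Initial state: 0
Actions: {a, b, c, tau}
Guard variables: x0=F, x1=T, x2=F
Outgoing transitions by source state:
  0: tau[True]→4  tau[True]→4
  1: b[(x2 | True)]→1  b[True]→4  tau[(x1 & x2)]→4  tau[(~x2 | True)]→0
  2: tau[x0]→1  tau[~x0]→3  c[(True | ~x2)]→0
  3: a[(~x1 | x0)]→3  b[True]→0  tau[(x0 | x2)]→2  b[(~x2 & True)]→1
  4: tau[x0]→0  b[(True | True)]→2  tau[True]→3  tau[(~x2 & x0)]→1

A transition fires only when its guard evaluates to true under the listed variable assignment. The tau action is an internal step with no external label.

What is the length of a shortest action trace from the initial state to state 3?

Breadth-first toward 3:
  L0 = {0}
  L1 = {4}
  L2 = {2,3}
first hit 3 at d=2 via tau·tau

Answer: 2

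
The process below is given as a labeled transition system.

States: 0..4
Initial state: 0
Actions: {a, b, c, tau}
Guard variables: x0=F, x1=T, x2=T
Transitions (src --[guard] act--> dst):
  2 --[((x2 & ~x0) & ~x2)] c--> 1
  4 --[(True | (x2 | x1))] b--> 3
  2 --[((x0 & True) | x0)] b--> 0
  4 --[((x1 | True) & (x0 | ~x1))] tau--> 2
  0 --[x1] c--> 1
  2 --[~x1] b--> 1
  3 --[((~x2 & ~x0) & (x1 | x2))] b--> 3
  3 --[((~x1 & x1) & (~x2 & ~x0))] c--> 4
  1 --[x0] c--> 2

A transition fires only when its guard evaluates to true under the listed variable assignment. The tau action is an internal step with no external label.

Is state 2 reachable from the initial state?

2 transition(s) survive guard evaluation.
depth 0: {0}
depth 1: {1}  total {0,1}
Reach set: {0,1}

Answer: UNREACHABLE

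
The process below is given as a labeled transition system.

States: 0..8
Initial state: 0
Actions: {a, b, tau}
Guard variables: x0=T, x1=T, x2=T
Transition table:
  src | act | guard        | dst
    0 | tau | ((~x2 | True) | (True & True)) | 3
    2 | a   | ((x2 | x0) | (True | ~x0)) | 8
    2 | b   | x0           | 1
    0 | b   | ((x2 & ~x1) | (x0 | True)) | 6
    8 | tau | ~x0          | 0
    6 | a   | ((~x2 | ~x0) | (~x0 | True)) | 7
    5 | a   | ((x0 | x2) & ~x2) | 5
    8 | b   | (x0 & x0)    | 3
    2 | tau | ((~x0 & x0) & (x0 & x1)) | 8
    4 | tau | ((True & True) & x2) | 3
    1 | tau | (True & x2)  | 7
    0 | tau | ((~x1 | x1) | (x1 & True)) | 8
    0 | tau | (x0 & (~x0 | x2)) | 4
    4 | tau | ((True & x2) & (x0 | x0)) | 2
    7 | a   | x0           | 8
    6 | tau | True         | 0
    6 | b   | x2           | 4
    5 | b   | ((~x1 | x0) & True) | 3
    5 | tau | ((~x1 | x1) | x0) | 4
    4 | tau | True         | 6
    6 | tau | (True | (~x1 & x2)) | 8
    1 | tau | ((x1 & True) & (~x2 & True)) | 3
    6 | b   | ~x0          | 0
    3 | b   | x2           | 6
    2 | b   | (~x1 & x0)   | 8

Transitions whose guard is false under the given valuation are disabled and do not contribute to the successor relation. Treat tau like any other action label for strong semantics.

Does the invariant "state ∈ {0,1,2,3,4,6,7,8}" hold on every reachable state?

Answer: INVARIANT HOLDS

Analysis:
Inv-set: {0,1,2,3,4,6,7,8}
Reachable = {0,1,2,3,4,6,7,8}
  0: ✓
  1: ✓
  2: ✓
  3: ✓
  4: ✓
  6: ✓
  7: ✓
  8: ✓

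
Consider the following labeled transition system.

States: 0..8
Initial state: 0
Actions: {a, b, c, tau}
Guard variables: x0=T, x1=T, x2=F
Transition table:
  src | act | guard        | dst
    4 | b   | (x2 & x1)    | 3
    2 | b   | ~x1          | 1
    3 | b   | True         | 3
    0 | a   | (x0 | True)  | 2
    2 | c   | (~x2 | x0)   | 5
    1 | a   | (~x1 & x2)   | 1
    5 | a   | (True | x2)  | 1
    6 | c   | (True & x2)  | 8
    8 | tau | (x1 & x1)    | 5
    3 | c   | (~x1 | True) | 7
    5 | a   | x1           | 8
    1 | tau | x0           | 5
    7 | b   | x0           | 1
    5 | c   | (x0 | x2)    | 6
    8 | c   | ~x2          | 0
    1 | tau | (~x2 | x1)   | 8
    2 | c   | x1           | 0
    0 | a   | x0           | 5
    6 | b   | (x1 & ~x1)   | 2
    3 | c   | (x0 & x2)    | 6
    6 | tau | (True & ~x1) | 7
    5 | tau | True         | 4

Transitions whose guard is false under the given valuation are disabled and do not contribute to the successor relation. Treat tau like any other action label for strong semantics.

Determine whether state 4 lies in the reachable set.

Answer: REACHABLE

Analysis:
Guard filter leaves 15 enabled edge(s).
Layer 0: {0}
Layer 1: {2,5}  total {0,2,5}
Layer 2: {1,4,6,8}  total {0,1,2,4,5,6,8}
Reachable = {0,1,2,4,5,6,8}
trace reaching 4: a·tau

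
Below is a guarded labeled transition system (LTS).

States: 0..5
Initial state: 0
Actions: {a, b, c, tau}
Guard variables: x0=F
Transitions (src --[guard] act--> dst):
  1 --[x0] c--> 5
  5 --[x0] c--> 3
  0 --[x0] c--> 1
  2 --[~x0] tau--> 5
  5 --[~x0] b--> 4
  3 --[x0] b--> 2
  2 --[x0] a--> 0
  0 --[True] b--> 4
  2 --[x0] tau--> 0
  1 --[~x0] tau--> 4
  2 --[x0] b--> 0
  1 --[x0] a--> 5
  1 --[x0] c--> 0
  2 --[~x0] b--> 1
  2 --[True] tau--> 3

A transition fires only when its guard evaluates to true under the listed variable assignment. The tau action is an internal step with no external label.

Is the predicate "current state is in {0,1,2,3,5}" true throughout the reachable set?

Answer: INVARIANT VIOLATED at state 4

Working:
Safe = {0,1,2,3,5}
Reach set: {0,4}
  0: safe
  4: ✗ unsafe
witness against invariant: b → 4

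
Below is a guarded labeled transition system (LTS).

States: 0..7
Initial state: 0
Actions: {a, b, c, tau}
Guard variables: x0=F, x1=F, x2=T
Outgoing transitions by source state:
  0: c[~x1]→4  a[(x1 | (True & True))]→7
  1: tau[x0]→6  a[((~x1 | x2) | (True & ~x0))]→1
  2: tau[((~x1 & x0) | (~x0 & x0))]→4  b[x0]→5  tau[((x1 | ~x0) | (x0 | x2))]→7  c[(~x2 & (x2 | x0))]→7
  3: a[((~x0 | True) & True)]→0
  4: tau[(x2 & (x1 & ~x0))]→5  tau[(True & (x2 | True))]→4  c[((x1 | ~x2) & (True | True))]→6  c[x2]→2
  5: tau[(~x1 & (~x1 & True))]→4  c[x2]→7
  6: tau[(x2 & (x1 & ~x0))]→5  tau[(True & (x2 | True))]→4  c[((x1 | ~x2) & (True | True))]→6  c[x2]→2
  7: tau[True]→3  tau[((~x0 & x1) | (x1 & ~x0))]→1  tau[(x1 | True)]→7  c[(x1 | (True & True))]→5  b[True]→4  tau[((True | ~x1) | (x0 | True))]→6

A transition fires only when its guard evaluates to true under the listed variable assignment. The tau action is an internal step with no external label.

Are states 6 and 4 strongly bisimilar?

Refine partition for ~:
  round 0: {{0,1,2,3,4,5,6,7}}
  round 1: {{0},{1,3},{2},{4,5,6},{7}}
  round 2: {{0},{1},{2},{3},{4,6},{5},{7}}
Fixed point at round 3; 7 class(es).
6∈{4,6}, 4∈{4,6}

Answer: BISIMILAR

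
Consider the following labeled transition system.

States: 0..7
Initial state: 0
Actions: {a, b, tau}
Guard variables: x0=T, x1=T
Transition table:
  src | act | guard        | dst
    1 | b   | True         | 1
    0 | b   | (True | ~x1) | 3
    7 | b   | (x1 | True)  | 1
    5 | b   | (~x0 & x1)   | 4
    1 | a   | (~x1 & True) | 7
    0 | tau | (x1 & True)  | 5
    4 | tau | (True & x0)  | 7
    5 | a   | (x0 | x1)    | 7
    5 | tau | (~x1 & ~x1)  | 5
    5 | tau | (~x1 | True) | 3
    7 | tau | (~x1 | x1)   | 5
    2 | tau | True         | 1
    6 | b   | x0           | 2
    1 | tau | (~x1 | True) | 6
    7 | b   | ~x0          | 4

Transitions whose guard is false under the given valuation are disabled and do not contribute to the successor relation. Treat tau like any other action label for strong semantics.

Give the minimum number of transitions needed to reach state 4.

Layered search for 4:
  depth 0: {0}
  depth 1: {3,5}
  depth 2: {7}
  depth 3: {1}
  depth 4: {6}
  depth 5: {2}
4 never appears.

Answer: UNREACHABLE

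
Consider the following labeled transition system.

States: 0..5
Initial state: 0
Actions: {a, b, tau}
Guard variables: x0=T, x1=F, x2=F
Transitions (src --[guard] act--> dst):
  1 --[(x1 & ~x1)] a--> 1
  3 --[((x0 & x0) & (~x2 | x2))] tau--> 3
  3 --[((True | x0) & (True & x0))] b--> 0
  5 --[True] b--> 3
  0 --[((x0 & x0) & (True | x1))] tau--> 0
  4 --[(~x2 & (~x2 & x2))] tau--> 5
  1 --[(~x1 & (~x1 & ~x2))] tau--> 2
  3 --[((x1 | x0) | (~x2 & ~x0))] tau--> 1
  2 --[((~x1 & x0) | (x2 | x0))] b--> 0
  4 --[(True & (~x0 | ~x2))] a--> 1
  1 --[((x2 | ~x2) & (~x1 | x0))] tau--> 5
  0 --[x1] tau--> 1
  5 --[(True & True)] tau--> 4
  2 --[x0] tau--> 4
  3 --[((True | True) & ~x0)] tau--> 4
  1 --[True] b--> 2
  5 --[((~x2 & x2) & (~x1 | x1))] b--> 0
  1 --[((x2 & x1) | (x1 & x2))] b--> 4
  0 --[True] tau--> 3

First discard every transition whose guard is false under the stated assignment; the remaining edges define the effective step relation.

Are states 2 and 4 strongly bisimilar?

Refine partition for ~:
  π0 = {{0,1,2,3,4,5}}
  π1 = {{0},{1,2,3,5},{4}}
  π2 = {{0},{1},{2},{3},{4},{5}}
6 equivalence class(es) (converged in 3)
2∈{2}, 4∈{4}

Answer: NOT BISIMILAR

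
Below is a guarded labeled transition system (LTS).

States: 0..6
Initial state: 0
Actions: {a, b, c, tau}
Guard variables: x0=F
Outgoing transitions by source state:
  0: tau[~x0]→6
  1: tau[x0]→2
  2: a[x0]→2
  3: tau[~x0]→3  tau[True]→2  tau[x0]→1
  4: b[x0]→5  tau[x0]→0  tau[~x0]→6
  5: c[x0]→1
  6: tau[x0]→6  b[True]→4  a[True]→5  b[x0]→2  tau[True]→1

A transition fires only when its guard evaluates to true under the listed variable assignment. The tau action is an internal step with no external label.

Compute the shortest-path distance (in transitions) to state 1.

Layered search for 1:
  L0 = {0}
  L1 = {6}
  L2 = {1,4,5}
depth(1)=2, e.g. tau·tau

Answer: 2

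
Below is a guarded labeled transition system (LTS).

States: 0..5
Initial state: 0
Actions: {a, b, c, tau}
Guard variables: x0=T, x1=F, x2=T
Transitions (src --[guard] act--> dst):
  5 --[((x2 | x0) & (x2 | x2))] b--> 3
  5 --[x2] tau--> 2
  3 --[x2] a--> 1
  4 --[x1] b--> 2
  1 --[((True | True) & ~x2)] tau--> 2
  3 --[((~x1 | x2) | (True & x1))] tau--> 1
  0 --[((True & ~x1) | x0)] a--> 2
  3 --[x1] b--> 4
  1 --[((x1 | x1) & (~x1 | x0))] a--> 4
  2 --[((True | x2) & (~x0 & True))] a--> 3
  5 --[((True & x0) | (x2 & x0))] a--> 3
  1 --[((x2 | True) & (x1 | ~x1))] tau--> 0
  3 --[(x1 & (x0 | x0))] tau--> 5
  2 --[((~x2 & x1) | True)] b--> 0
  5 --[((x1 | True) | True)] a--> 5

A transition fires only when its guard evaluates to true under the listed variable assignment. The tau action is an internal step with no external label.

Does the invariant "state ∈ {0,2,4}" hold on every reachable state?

Allowed set {0,2,4}
R = {0,2}
  0: ✓
  2: ✓

Answer: INVARIANT HOLDS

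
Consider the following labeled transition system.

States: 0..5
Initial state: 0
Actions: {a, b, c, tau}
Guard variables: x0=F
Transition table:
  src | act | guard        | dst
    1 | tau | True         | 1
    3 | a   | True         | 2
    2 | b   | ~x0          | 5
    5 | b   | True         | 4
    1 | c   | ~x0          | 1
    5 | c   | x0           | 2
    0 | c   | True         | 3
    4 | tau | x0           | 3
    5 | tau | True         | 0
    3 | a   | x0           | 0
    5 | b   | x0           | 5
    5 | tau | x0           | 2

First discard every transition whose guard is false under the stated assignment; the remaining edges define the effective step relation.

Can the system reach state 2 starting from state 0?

Answer: REACHABLE

Trace:
7 transition(s) survive guard evaluation.
depth 0: {0}
depth 1: {3}  now seen {0,3}
depth 2: {2}  now seen {0,2,3}
depth 3: {5}  now seen {0,2,3,5}
depth 4: {4}  now seen {0,2,3,4,5}
Reach set: {0,2,3,4,5}
trace reaching 2: c·a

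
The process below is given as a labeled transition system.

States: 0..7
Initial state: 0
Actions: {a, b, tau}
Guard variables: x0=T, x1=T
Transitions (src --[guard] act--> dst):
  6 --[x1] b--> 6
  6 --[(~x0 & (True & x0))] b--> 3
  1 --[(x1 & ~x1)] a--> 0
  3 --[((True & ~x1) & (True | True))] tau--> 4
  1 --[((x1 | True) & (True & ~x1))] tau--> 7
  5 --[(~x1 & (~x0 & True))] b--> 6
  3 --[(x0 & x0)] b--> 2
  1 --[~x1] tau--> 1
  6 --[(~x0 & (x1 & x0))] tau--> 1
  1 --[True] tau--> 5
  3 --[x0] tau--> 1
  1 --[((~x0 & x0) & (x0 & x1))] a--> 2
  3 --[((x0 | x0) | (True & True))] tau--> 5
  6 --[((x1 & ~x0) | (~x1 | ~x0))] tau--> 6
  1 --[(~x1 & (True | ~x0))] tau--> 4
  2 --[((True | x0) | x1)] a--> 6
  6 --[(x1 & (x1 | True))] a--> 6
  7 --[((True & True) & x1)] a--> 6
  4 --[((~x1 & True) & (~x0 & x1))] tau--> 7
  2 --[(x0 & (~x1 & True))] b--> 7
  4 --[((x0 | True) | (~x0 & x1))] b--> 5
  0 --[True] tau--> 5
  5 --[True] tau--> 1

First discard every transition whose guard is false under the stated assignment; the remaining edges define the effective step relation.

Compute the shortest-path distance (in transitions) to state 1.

Layered search for 1:
  depth 0: {0}
  depth 1: {5}
  depth 2: {1}
first hit 1 at d=2 via tau·tau

Answer: 2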